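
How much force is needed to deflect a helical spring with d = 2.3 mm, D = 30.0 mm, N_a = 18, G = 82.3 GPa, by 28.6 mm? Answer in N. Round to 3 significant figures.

k = Gd⁴/(8D³N_a) = (82.3×10³)(2.3⁴)/(8·30.0³·18) = 0.59236 N/mm
F = k·δ = 0.59236 × 28.6 = 16.941 N

16.9 N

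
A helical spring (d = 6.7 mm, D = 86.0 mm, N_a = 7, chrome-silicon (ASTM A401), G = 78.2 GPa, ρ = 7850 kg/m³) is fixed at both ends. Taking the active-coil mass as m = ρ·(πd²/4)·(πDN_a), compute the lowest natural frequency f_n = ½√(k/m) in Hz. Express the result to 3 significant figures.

k = Gd⁴/(8D³N_a) = (78.2×10³)(6.7⁴)/(8·86.0³·7) = 4.4241 N/mm = 4424.1 N/m
Wire length L = πDN_a = π·86.0·7 = 1891.2 mm
m = ρ·(πd²/4)·L = 7850 × 35.257×10⁻⁶ m² × 1.8912 m = 0.52343 kg
f_n = ½√(k/m) = 0.5·√(4424.1/0.52343) = 0.5·√(8452.1) = 45.968 Hz

46.0 Hz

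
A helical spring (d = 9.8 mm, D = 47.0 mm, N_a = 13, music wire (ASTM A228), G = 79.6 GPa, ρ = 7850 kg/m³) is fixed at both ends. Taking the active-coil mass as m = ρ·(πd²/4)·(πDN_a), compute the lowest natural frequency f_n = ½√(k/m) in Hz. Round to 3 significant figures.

k = Gd⁴/(8D³N_a) = (79.6×10³)(9.8⁴)/(8·47.0³·13) = 67.997 N/mm = 67997 N/m
Wire length L = πDN_a = π·47.0·13 = 1919.5 mm
m = ρ·(πd²/4)·L = 7850 × 75.43×10⁻⁶ m² × 1.9195 m = 1.1366 kg
f_n = ½√(k/m) = 0.5·√(67997/1.1366) = 0.5·√(59826) = 122.3 Hz

122 Hz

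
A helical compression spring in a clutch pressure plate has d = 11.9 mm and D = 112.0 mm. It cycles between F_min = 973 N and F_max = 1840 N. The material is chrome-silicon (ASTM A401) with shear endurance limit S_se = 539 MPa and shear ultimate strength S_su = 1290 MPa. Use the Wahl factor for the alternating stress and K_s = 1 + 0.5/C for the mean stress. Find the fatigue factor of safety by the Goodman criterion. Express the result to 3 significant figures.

C = D/d = 112.0/11.9 = 9.4118; K_W = (4C−1)/(4C−4)+0.615/C = 1.1545; K_s = 1+0.5/C = 1.0531
F_a = (F_max−F_min)/2 = 433.5 N; F_m = (F_max+F_min)/2 = 1406.5 N
τ_a = K_W·8F_aD/(πd³) = 1.1545 × 73.368 = 84.704 MPa
τ_m = K_s·8F_mD/(πd³) = 1.0531 × 238.04 = 250.69 MPa
Goodman: 1/n_f = τ_a/S_se + τ_m/S_su = 84.704/539 + 250.69/1290 = 0.15715 + 0.19433 = 0.35148
n_f = 1/0.35148 = 2.845

2.85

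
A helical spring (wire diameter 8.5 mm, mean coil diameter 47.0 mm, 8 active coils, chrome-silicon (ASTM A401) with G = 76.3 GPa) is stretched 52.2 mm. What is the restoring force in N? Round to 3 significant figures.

k = Gd⁴/(8D³N_a) = (76.3×10³)(8.5⁴)/(8·47.0³·8) = 59.941 N/mm
F = k·δ = 59.941 × 52.2 = 3128.9 N

3130 N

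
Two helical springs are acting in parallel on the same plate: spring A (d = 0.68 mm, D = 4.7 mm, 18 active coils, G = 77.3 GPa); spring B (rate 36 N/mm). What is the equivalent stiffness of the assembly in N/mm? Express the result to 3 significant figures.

k_A = Gd⁴/(8D³N_a) = (77.3×10³)(0.68⁴)/(8·4.7³·18) = 1.1055 N/mm
Parallel: k_eq = 1.1055 + 36 = 37.106 N/mm

37.1 N/mm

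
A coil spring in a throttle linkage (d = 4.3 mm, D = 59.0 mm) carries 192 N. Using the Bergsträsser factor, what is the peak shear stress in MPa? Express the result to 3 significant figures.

Spring index C = D/d = 59.0/4.3 = 13.7209
K_B = (4C+2)/(4C−3) = 56.884/51.884 = 1.0964
τ₀ = 8FD/(πd³) = 8·192·59.0/(π·4.3³) = 90624/249.78 = 362.82 MPa
τ_max = K·τ₀ = 1.0964 × 362.82 = 397.78 MPa

398 MPa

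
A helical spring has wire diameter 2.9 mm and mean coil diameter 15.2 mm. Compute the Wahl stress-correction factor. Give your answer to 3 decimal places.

1.294

C = D/d = 15.2/2.9 = 5.2414
K_W = (4C−1)/(4C−4) + 0.615/C = 19.966/16.966 + 0.1173 = 1.2942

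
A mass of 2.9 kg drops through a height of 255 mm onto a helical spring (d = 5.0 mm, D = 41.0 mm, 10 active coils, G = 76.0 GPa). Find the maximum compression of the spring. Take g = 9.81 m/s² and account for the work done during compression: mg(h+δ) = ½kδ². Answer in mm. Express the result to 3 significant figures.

44.5 mm

k = Gd⁴/(8D³N_a) = (76.0×10³)(5.0⁴)/(8·41.0³·10) = 8.6149 N/mm
W = mg = 2.9 × 9.81 = 28.449 N
½kδ² − Wδ − Wh = 0 → δ = (W + √(W² + 2kWh))/k
δ = (28.449 + √(809.35 + 124994))/8.6149 = (28.449 + 354.69)/8.6149 = 44.474 mm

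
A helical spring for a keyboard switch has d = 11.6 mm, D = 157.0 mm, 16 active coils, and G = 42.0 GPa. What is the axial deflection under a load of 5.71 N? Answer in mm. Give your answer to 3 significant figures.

k = Gd⁴/(8D³N_a) = (42.0×10³)(11.6⁴)/(8·157.0³·16) = 1.5352 N/mm
δ = F/k = 5.71 / 1.5352 = 3.7193 mm

3.72 mm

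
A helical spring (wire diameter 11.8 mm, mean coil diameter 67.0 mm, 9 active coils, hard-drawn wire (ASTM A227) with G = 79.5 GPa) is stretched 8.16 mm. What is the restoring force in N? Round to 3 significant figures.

581 N

k = Gd⁴/(8D³N_a) = (79.5×10³)(11.8⁴)/(8·67.0³·9) = 71.177 N/mm
F = k·δ = 71.177 × 8.16 = 580.8 N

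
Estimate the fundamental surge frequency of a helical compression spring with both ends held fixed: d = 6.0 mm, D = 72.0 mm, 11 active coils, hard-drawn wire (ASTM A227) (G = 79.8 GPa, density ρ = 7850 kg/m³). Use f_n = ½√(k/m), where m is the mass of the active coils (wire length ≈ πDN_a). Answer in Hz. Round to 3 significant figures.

k = Gd⁴/(8D³N_a) = (79.8×10³)(6.0⁴)/(8·72.0³·11) = 3.1487 N/mm = 3148.7 N/m
Wire length L = πDN_a = π·72.0·11 = 2488.1 mm
m = ρ·(πd²/4)·L = 7850 × 28.274×10⁻⁶ m² × 2.4881 m = 0.55225 kg
f_n = ½√(k/m) = 0.5·√(3148.7/0.55225) = 0.5·√(5701.5) = 37.754 Hz

37.8 Hz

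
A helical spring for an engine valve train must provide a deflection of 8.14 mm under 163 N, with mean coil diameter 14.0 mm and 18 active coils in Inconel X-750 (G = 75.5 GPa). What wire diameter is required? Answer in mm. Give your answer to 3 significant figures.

Required rate k = F/δ = 163/8.14 = 20.025 N/mm
d = (8D³N_a·k / G)^(1/4) = (8·14.0³·18·20.025 / (75.5×10³))^0.25
  = (104.8)^0.25 = 3.1996 mm

3.20 mm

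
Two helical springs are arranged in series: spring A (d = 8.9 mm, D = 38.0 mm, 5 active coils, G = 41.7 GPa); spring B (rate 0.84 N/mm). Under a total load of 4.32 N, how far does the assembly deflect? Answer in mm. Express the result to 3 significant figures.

k_A = Gd⁴/(8D³N_a) = (41.7×10³)(8.9⁴)/(8·38.0³·5) = 119.2 N/mm
Series: 1/k_eq = 1/119.2 + 1/0.84 = 1.1989; k_eq = 0.83412 N/mm
δ = F/k_eq = 4.32/0.83412 = 5.1791 mm

5.18 mm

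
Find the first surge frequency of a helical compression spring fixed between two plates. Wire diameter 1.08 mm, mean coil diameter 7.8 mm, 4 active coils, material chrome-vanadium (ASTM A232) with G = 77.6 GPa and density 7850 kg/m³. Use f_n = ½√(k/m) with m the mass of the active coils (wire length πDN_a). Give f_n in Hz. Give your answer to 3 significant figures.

k = Gd⁴/(8D³N_a) = (77.6×10³)(1.08⁴)/(8·7.8³·4) = 6.9522 N/mm = 6952.2 N/m
Wire length L = πDN_a = π·7.8·4 = 98.018 mm
m = ρ·(πd²/4)·L = 7850 × 0.91609×10⁻⁶ m² × 0.098018 m = 0.00070487 kg
f_n = ½√(k/m) = 0.5·√(6952.2/0.00070487) = 0.5·√(9.8631e+06) = 1570.3 Hz

1570 Hz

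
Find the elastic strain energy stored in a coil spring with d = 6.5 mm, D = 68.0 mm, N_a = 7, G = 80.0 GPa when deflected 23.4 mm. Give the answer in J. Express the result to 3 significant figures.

k = Gd⁴/(8D³N_a) = (80.0×10³)(6.5⁴)/(8·68.0³·7) = 8.1101 N/mm
U = ½kδ² = 0.5 × 8.1101 × 23.4² = 2220.4 N·mm = 2.2204 J

2.22 J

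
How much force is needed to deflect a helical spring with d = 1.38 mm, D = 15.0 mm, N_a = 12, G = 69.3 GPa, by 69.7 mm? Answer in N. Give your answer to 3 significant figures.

k = Gd⁴/(8D³N_a) = (69.3×10³)(1.38⁴)/(8·15.0³·12) = 0.77572 N/mm
F = k·δ = 0.77572 × 69.7 = 54.068 N

54.1 N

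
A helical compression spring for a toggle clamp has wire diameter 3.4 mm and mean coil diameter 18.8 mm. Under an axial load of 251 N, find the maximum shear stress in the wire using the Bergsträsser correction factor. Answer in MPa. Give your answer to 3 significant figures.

386 MPa

Spring index C = D/d = 18.8/3.4 = 5.5294
K_B = (4C+2)/(4C−3) = 24.118/19.118 = 1.2615
τ₀ = 8FD/(πd³) = 8·251·18.8/(π·3.4³) = 37750.4/123.48 = 305.73 MPa
τ_max = K·τ₀ = 1.2615 × 305.73 = 385.69 MPa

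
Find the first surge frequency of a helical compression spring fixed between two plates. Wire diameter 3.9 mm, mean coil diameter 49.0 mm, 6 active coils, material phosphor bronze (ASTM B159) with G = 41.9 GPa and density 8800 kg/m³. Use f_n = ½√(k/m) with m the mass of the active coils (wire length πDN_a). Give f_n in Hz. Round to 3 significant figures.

k = Gd⁴/(8D³N_a) = (41.9×10³)(3.9⁴)/(8·49.0³·6) = 1.7165 N/mm = 1716.5 N/m
Wire length L = πDN_a = π·49.0·6 = 923.63 mm
m = ρ·(πd²/4)·L = 8800 × 11.946×10⁻⁶ m² × 0.92363 m = 0.097095 kg
f_n = ½√(k/m) = 0.5·√(1716.5/0.097095) = 0.5·√(17678) = 66.48 Hz

66.5 Hz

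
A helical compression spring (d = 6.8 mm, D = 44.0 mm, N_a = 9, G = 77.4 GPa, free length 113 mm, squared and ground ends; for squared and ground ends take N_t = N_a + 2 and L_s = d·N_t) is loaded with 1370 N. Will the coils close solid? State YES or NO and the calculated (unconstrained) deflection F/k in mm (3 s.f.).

k = Gd⁴/(8D³N_a) = (77.4×10³)(6.8⁴)/(8·44.0³·9) = 26.983 N/mm
N_t = 11; L_s = 6.8·11 = 74.8 mm; δ_solid = L₀ − L_s = 113 − 74.8 = 38.2 mm
δ = F/k = 1370/26.983 = 50.773 mm
δ ≥ δ_solid → spring goes solid

YES, δ = 50.8 mm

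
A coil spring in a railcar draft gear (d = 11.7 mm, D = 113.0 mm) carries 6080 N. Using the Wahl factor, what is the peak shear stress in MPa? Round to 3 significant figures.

Spring index C = D/d = 113.0/11.7 = 9.6581
K_W = (4C−1)/(4C−4) + 0.615/C = 37.632/34.632 + 0.0637 = 1.1503
τ₀ = 8FD/(πd³) = 8·6080·113.0/(π·11.7³) = 5.49632e+06/5031.6 = 1092.4 MPa
τ_max = K·τ₀ = 1.1503 × 1092.4 = 1256.5 MPa

1260 MPa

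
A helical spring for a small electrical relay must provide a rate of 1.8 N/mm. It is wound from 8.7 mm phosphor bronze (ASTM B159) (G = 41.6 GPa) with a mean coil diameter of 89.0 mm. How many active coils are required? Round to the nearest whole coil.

N_a = Gd⁴/(8D³k) = (41.6×10³ × 8.7⁴)/(8 × 89.0³ × 1.8)
    = 2.38325e+08 / 1.01516e+07 = 23.48 → 23 coils

23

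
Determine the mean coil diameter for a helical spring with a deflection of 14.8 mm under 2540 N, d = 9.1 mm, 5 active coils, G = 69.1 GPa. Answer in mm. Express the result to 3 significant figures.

Required rate k = F/δ = 2540/14.8 = 171.62 N/mm
D = (Gd⁴/(8N_a·k))^(1/3) = (69.1×10³·9.1⁴/(8·5·171.62))^(1/3)
  = (69025.8)^(1/3) = 41.0208 mm

41.0 mm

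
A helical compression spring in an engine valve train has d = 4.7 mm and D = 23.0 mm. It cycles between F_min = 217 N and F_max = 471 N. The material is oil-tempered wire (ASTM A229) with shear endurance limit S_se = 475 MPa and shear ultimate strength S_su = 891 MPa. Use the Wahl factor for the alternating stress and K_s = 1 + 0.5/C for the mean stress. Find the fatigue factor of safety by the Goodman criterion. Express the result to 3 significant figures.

2.28

C = D/d = 23.0/4.7 = 4.8936; K_W = (4C−1)/(4C−4)+0.615/C = 1.3183; K_s = 1+0.5/C = 1.1022
F_a = (F_max−F_min)/2 = 127 N; F_m = (F_max+F_min)/2 = 344 N
τ_a = K_W·8F_aD/(πd³) = 1.3183 × 71.644 = 94.448 MPa
τ_m = K_s·8F_mD/(πd³) = 1.1022 × 194.06 = 213.89 MPa
Goodman: 1/n_f = τ_a/S_se + τ_m/S_su = 94.448/475 + 213.89/891 = 0.19884 + 0.24005 = 0.43889
n_f = 1/0.43889 = 2.278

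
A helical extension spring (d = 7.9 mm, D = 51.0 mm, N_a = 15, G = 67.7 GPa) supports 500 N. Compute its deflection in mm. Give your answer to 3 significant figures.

k = Gd⁴/(8D³N_a) = (67.7×10³)(7.9⁴)/(8·51.0³·15) = 16.566 N/mm
δ = F/k = 500 / 16.566 = 30.183 mm

30.2 mm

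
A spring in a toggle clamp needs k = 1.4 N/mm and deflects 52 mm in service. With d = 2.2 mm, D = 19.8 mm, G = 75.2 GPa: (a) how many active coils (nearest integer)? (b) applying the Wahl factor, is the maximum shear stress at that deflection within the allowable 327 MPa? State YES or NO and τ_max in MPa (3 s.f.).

(a) 20 coils; (b) NO, τ_max = 406 MPa

N_a = Gd⁴/(8D³k) = (75.2×10³)(2.2⁴)/(8·19.8³·1.4) = 20.26 → N_a = 20
Actual rate k = Gd⁴/(8D³·20) = 1.4184 N/mm
Working load F = kδ = 1.4184·52 = 73.756 N
C = 19.8/2.2 = 9.0000; K_W = (4C−1)/(4C−4)+0.615/C = 1.1621
τ_max = K_W·8FD/(πd³) = 1.1621·349.25 = 405.85 MPa
τ_max > 327 MPa → exceeds allowable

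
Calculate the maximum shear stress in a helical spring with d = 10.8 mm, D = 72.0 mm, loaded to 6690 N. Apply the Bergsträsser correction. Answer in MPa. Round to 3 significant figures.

1180 MPa

Spring index C = D/d = 72.0/10.8 = 6.6667
K_B = (4C+2)/(4C−3) = 28.667/23.667 = 1.2113
τ₀ = 8FD/(πd³) = 8·6690·72.0/(π·10.8³) = 3.85344e+06/3957.5 = 973.71 MPa
τ_max = K·τ₀ = 1.2113 × 973.71 = 1179.4 MPa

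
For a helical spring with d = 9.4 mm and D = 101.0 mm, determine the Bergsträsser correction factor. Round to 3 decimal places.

1.125

C = D/d = 101.0/9.4 = 10.7447
K_B = (4C+2)/(4C−3) = 44.979/39.979 = 1.1251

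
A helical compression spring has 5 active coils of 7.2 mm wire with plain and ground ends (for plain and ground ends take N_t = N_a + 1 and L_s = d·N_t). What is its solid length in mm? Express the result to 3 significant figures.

plain and ground ends: N_t = N_a + 1 = 5 + 1 = 6
L_s = d·N_t = 7.2 × 6 = 43.2 mm

43.2 mm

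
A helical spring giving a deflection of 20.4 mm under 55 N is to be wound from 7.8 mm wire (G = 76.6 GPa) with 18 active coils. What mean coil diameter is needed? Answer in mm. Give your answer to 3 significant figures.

90.1 mm

Required rate k = F/δ = 55/20.4 = 2.6961 N/mm
D = (Gd⁴/(8N_a·k))^(1/3) = (76.6×10³·7.8⁴/(8·18·2.6961))^(1/3)
  = (730318)^(1/3) = 90.0542 mm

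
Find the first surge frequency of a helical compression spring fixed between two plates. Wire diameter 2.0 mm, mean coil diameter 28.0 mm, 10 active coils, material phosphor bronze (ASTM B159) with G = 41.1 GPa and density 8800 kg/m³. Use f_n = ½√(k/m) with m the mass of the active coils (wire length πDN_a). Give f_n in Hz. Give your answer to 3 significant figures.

62.0 Hz

k = Gd⁴/(8D³N_a) = (41.1×10³)(2.0⁴)/(8·28.0³·10) = 0.37445 N/mm = 374.45 N/m
Wire length L = πDN_a = π·28.0·10 = 879.65 mm
m = ρ·(πd²/4)·L = 8800 × 3.1416×10⁻⁶ m² × 0.87965 m = 0.024319 kg
f_n = ½√(k/m) = 0.5·√(374.45/0.024319) = 0.5·√(15398) = 62.044 Hz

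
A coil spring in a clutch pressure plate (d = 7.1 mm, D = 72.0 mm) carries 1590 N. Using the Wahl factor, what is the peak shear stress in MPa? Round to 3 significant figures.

931 MPa

Spring index C = D/d = 72.0/7.1 = 10.1408
K_W = (4C−1)/(4C−4) + 0.615/C = 39.563/36.563 + 0.0606 = 1.1427
τ₀ = 8FD/(πd³) = 8·1590·72.0/(π·7.1³) = 915840/1124.4 = 814.51 MPa
τ_max = K·τ₀ = 1.1427 × 814.51 = 930.73 MPa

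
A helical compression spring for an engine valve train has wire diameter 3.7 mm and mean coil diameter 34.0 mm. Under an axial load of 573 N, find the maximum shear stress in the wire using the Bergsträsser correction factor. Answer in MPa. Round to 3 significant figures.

1120 MPa

Spring index C = D/d = 34.0/3.7 = 9.1892
K_B = (4C+2)/(4C−3) = 38.757/33.757 = 1.1481
τ₀ = 8FD/(πd³) = 8·573·34.0/(π·3.7³) = 155856/159.13 = 979.42 MPa
τ_max = K·τ₀ = 1.1481 × 979.42 = 1124.5 MPa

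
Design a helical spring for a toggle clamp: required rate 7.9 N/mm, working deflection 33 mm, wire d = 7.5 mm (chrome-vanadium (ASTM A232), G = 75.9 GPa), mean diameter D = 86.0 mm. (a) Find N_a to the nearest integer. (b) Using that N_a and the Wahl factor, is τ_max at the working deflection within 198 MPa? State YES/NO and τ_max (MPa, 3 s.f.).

(a) 6 coils; (b) YES, τ_max = 152 MPa

N_a = Gd⁴/(8D³k) = (75.9×10³)(7.5⁴)/(8·86.0³·7.9) = 5.974 → N_a = 6
Actual rate k = Gd⁴/(8D³·6) = 7.8659 N/mm
Working load F = kδ = 7.8659·33 = 259.58 N
C = 86.0/7.5 = 11.4667; K_W = (4C−1)/(4C−4)+0.615/C = 1.1253
τ_max = K_W·8FD/(πd³) = 1.1253·134.75 = 151.63 MPa
τ_max ≤ 198 MPa → acceptable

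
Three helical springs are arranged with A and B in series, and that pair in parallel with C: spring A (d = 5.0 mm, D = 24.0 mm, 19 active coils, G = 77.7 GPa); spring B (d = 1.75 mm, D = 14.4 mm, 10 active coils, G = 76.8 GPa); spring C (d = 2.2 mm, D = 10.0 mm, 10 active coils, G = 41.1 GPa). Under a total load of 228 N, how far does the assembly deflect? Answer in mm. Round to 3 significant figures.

k_A = Gd⁴/(8D³N_a) = (77.7×10³)(5.0⁴)/(8·24.0³·19) = 23.111 N/mm
k_B = Gd⁴/(8D³N_a) = (76.8×10³)(1.75⁴)/(8·14.4³·10) = 3.0153 N/mm
k_C = Gd⁴/(8D³N_a) = (41.1×10³)(2.2⁴)/(8·10.0³·10) = 12.035 N/mm
Springs A,B series: k_AB = 1/(1/23.111+1/3.0153) = 2.6673 N/mm; parallel with C: k_eq = 2.6673+12.035 = 14.702 N/mm
δ = F/k_eq = 228/14.702 = 15.508 mm

15.5 mm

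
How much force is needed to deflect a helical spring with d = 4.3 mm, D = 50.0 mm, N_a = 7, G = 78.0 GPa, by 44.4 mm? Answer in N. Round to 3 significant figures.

169 N

k = Gd⁴/(8D³N_a) = (78.0×10³)(4.3⁴)/(8·50.0³·7) = 3.8095 N/mm
F = k·δ = 3.8095 × 44.4 = 169.14 N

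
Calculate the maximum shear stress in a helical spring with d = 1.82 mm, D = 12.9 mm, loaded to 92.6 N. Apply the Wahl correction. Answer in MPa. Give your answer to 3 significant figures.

Spring index C = D/d = 12.9/1.82 = 7.0879
K_W = (4C−1)/(4C−4) + 0.615/C = 27.352/24.352 + 0.0868 = 1.2100
τ₀ = 8FD/(πd³) = 8·92.6·12.9/(π·1.82³) = 9556.32/18.939 = 504.58 MPa
τ_max = K·τ₀ = 1.2100 × 504.58 = 610.52 MPa

611 MPa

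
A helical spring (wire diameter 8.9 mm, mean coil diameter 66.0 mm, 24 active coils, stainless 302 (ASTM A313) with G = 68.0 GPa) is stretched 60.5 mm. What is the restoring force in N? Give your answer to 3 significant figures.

k = Gd⁴/(8D³N_a) = (68.0×10³)(8.9⁴)/(8·66.0³·24) = 7.7292 N/mm
F = k·δ = 7.7292 × 60.5 = 467.62 N

468 N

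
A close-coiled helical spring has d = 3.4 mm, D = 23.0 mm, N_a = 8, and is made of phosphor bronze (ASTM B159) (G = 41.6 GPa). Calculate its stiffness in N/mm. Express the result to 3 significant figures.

k = Gd⁴/(8D³N_a) = (41.6×10³ × 3.4⁴) / (8 × 23.0³ × 8)
  = 5.55916e+06 / 778688 = 7.1391 N/mm

7.14 N/mm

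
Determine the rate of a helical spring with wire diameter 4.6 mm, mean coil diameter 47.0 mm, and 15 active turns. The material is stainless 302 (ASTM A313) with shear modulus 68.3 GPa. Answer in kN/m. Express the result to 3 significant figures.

2.45 kN/m

k = Gd⁴/(8D³N_a) = (68.3×10³ × 4.6⁴) / (8 × 47.0³ × 15)
  = 3.0581e+07 / 1.24588e+07 = 2.4546 N/mm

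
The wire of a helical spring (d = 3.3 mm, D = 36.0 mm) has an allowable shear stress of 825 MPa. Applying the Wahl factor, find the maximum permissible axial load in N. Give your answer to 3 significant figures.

C = D/d = 36.0/3.3 = 10.9091
K_W = (4C−1)/(4C−4) + 0.615/C = 42.636/39.636 + 0.0564 = 1.1321
τ_max = K·8FD/(πd³) → F_max = τ_allow·πd³/(8DK)
F_max = 825·π·3.3³/(8·36.0·1.1321) = 93142/326.03 = 285.68 N

286 N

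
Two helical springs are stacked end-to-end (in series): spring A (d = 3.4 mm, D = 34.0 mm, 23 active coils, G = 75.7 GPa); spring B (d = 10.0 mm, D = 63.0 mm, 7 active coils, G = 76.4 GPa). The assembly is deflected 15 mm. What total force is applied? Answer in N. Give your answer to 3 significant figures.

k_A = Gd⁴/(8D³N_a) = (75.7×10³)(3.4⁴)/(8·34.0³·23) = 1.3988 N/mm
k_B = Gd⁴/(8D³N_a) = (76.4×10³)(10.0⁴)/(8·63.0³·7) = 54.561 N/mm
Series: 1/k_eq = 1/1.3988 + 1/54.561 = 0.73322; k_eq = 1.3638 N/mm
F = k_eq·δ = 1.3638·15 = 20.458 N

20.5 N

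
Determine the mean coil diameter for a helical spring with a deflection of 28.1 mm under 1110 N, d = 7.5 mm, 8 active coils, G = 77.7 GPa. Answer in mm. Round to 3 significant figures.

Required rate k = F/δ = 1110/28.1 = 39.502 N/mm
D = (Gd⁴/(8N_a·k))^(1/3) = (77.7×10³·7.5⁴/(8·8·39.502))^(1/3)
  = (97245.5)^(1/3) = 45.9857 mm

46.0 mm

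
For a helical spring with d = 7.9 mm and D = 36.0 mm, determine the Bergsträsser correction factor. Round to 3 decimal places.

C = D/d = 36.0/7.9 = 4.5570
K_B = (4C+2)/(4C−3) = 20.228/15.228 = 1.3283

1.328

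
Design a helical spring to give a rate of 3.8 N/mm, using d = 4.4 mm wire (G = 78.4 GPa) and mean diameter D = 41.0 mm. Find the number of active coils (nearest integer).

14

N_a = Gd⁴/(8D³k) = (78.4×10³ × 4.4⁴)/(8 × 41.0³ × 3.8)
    = 2.93851e+07 / 2.0952e+06 = 14.02 → 14 coils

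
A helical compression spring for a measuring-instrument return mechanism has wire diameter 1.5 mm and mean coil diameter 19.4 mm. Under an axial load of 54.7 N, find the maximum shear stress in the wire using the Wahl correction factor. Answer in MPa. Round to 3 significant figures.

Spring index C = D/d = 19.4/1.5 = 12.9333
K_W = (4C−1)/(4C−4) + 0.615/C = 50.733/47.733 + 0.0476 = 1.1104
τ₀ = 8FD/(πd³) = 8·54.7·19.4/(π·1.5³) = 8489.44/10.603 = 800.67 MPa
τ_max = K·τ₀ = 1.1104 × 800.67 = 889.07 MPa

889 MPa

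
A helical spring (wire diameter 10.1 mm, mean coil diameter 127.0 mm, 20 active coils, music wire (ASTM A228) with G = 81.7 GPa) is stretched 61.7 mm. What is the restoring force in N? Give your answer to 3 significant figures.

160 N

k = Gd⁴/(8D³N_a) = (81.7×10³)(10.1⁴)/(8·127.0³·20) = 2.594 N/mm
F = k·δ = 2.594 × 61.7 = 160.05 N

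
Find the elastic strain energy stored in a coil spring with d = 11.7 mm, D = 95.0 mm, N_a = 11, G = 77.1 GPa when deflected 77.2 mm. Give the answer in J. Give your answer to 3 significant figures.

57.1 J

k = Gd⁴/(8D³N_a) = (77.1×10³)(11.7⁴)/(8·95.0³·11) = 19.149 N/mm
U = ½kδ² = 0.5 × 19.149 × 77.2² = 57062 N·mm = 57.062 J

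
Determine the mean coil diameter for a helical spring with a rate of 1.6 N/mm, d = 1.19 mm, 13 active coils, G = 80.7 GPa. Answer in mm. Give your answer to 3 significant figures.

D = (Gd⁴/(8N_a·k))^(1/3) = (80.7×10³·1.19⁴/(8·13·1.6))^(1/3)
  = (972.541)^(1/3) = 9.9076 mm

9.91 mm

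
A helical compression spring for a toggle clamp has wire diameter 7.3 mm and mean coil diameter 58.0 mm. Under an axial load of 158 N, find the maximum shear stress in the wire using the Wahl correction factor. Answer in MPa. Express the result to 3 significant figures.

Spring index C = D/d = 58.0/7.3 = 7.9452
K_W = (4C−1)/(4C−4) + 0.615/C = 30.781/27.781 + 0.0774 = 1.1854
τ₀ = 8FD/(πd³) = 8·158·58.0/(π·7.3³) = 73312/1222.1 = 59.987 MPa
τ_max = K·τ₀ = 1.1854 × 59.987 = 71.108 MPa

71.1 MPa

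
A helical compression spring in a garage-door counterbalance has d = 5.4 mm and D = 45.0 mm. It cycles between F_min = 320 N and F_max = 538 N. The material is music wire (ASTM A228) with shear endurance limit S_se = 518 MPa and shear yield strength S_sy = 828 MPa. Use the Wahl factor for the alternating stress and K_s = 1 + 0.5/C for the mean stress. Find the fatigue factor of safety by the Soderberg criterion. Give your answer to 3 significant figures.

1.72

C = D/d = 45.0/5.4 = 8.3333; K_W = (4C−1)/(4C−4)+0.615/C = 1.1761; K_s = 1+0.5/C = 1.0600
F_a = (F_max−F_min)/2 = 109 N; F_m = (F_max+F_min)/2 = 429 N
τ_a = K_W·8F_aD/(πd³) = 1.1761 × 79.323 = 93.289 MPa
τ_m = K_s·8F_mD/(πd³) = 1.0600 × 312.2 = 330.93 MPa
Soderberg: 1/n_f = τ_a/S_se + τ_m/S_sy = 93.289/518 + 330.93/828 = 0.18010 + 0.39967 = 0.57977
n_f = 1/0.57977 = 1.725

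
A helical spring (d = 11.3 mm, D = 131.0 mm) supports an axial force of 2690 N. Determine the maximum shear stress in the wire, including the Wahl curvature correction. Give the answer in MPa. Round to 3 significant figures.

Spring index C = D/d = 131.0/11.3 = 11.5929
K_W = (4C−1)/(4C−4) + 0.615/C = 45.372/42.372 + 0.0530 = 1.1239
τ₀ = 8FD/(πd³) = 8·2690·131.0/(π·11.3³) = 2.81912e+06/4533 = 621.91 MPa
τ_max = K·τ₀ = 1.1239 × 621.91 = 698.94 MPa

699 MPa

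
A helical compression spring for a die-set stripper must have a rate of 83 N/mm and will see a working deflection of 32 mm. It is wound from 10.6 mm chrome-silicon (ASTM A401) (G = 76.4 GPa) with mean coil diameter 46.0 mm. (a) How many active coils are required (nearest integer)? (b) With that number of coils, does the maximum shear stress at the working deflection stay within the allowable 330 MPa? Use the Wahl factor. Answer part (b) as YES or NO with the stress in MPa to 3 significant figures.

(a) 15 coils; (b) NO, τ_max = 355 MPa

N_a = Gd⁴/(8D³k) = (76.4×10³)(10.6⁴)/(8·46.0³·83) = 14.92 → N_a = 15
Actual rate k = Gd⁴/(8D³·15) = 82.578 N/mm
Working load F = kδ = 82.578·32 = 2642.5 N
C = 46.0/10.6 = 4.3396; K_W = (4C−1)/(4C−4)+0.615/C = 1.3663
τ_max = K_W·8FD/(πd³) = 1.3663·259.89 = 355.09 MPa
τ_max > 330 MPa → exceeds allowable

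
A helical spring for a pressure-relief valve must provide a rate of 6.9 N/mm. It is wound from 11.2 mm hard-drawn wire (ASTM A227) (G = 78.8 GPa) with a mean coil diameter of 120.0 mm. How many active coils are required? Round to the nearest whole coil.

13

N_a = Gd⁴/(8D³k) = (78.8×10³ × 11.2⁴)/(8 × 120.0³ × 6.9)
    = 1.23993e+09 / 9.53856e+07 = 13 → 13 coils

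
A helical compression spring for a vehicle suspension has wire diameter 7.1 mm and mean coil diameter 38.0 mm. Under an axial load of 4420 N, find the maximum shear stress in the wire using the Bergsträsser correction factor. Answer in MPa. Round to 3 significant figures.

Spring index C = D/d = 38.0/7.1 = 5.3521
K_B = (4C+2)/(4C−3) = 23.408/18.408 = 1.2716
τ₀ = 8FD/(πd³) = 8·4420·38.0/(π·7.1³) = 1.34368e+06/1124.4 = 1195 MPa
τ_max = K·τ₀ = 1.2716 × 1195 = 1519.6 MPa

1520 MPa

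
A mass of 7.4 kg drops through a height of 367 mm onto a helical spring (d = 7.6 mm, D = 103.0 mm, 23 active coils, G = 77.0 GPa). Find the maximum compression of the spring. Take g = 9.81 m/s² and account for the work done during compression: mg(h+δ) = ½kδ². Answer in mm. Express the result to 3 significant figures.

k = Gd⁴/(8D³N_a) = (77.0×10³)(7.6⁴)/(8·103.0³·23) = 1.2777 N/mm
W = mg = 7.4 × 9.81 = 72.594 N
½kδ² − Wδ − Wh = 0 → δ = (W + √(W² + 2kWh))/k
δ = (72.594 + √(5269.9 + 68078.9))/1.2777 = (72.594 + 270.83)/1.2777 = 268.79 mm

269 mm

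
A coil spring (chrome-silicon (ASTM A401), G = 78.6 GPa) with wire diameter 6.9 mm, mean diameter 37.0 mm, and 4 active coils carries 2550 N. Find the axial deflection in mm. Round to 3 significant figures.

k = Gd⁴/(8D³N_a) = (78.6×10³)(6.9⁴)/(8·37.0³·4) = 109.92 N/mm
δ = F/k = 2550 / 109.92 = 23.199 mm

23.2 mm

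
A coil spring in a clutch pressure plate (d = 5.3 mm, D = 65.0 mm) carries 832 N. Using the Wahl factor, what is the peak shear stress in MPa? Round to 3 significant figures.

Spring index C = D/d = 65.0/5.3 = 12.2642
K_W = (4C−1)/(4C−4) + 0.615/C = 48.057/45.057 + 0.0501 = 1.1167
τ₀ = 8FD/(πd³) = 8·832·65.0/(π·5.3³) = 432640/467.71 = 925.02 MPa
τ_max = K·τ₀ = 1.1167 × 925.02 = 1033 MPa

1030 MPa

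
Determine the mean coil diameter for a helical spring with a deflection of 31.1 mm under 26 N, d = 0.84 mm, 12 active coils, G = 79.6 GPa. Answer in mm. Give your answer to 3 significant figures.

Required rate k = F/δ = 26/31.1 = 0.83601 N/mm
D = (Gd⁴/(8N_a·k))^(1/3) = (79.6×10³·0.84⁴/(8·12·0.83601))^(1/3)
  = (493.794)^(1/3) = 7.9040 mm

7.90 mm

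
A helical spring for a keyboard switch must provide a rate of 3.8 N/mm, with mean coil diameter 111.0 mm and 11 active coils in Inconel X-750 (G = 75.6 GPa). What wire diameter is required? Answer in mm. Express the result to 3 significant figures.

8.82 mm

d = (8D³N_a·k / G)^(1/4) = (8·111.0³·11·3.8 / (75.6×10³))^0.25
  = (6049.4)^0.25 = 8.8192 mm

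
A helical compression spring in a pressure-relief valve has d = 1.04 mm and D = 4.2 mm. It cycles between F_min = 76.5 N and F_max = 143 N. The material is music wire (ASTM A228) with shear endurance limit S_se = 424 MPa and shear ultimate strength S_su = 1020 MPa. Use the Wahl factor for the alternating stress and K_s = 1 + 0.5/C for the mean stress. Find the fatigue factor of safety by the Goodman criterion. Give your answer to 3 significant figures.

C = D/d = 4.2/1.04 = 4.0385; K_W = (4C−1)/(4C−4)+0.615/C = 1.3991; K_s = 1+0.5/C = 1.1238
F_a = (F_max−F_min)/2 = 33.25 N; F_m = (F_max+F_min)/2 = 109.75 N
τ_a = K_W·8F_aD/(πd³) = 1.3991 × 316.14 = 442.32 MPa
τ_m = K_s·8F_mD/(πd³) = 1.1238 × 1043.5 = 1172.7 MPa
Goodman: 1/n_f = τ_a/S_se + τ_m/S_su = 442.32/424 + 1172.7/1020 = 1.04321 + 1.14971 = 2.1929
n_f = 1/2.1929 = 0.456

0.456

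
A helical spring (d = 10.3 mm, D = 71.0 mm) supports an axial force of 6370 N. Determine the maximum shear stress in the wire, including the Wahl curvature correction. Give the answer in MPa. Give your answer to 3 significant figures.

1280 MPa

Spring index C = D/d = 71.0/10.3 = 6.8932
K_W = (4C−1)/(4C−4) + 0.615/C = 26.573/23.573 + 0.0892 = 1.2165
τ₀ = 8FD/(πd³) = 8·6370·71.0/(π·10.3³) = 3.61816e+06/3432.9 = 1054 MPa
τ_max = K·τ₀ = 1.2165 × 1054 = 1282.1 MPa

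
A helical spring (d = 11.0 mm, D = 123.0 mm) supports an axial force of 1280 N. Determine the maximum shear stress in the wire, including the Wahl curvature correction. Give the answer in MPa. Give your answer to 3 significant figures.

340 MPa

Spring index C = D/d = 123.0/11.0 = 11.1818
K_W = (4C−1)/(4C−4) + 0.615/C = 43.727/40.727 + 0.0550 = 1.1287
τ₀ = 8FD/(πd³) = 8·1280·123.0/(π·11.0³) = 1.25952e+06/4181.5 = 301.22 MPa
τ_max = K·τ₀ = 1.1287 × 301.22 = 339.97 MPa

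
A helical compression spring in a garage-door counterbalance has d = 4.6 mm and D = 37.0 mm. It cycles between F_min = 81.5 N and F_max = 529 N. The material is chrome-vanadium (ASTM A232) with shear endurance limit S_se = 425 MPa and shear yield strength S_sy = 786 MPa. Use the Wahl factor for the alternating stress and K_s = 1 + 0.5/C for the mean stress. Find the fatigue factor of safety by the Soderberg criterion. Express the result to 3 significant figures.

C = D/d = 37.0/4.6 = 8.0435; K_W = (4C−1)/(4C−4)+0.615/C = 1.1829; K_s = 1+0.5/C = 1.0622
F_a = (F_max−F_min)/2 = 223.75 N; F_m = (F_max+F_min)/2 = 305.25 N
τ_a = K_W·8F_aD/(πd³) = 1.1829 × 216.59 = 256.21 MPa
τ_m = K_s·8F_mD/(πd³) = 1.0622 × 295.48 = 313.84 MPa
Soderberg: 1/n_f = τ_a/S_se + τ_m/S_sy = 256.21/425 + 313.84/786 = 0.60284 + 0.39929 = 1.0021
n_f = 1/1.0021 = 0.9979

0.998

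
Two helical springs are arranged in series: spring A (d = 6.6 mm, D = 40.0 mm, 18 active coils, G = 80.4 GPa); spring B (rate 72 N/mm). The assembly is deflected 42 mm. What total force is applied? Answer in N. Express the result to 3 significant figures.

565 N

k_A = Gd⁴/(8D³N_a) = (80.4×10³)(6.6⁴)/(8·40.0³·18) = 16.553 N/mm
Series: 1/k_eq = 1/16.553 + 1/72 = 0.074299; k_eq = 13.459 N/mm
F = k_eq·δ = 13.459·42 = 565.28 N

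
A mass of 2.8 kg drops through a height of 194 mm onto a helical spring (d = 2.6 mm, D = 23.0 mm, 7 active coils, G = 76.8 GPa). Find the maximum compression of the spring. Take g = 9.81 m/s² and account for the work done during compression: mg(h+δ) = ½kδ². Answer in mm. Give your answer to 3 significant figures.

k = Gd⁴/(8D³N_a) = (76.8×10³)(2.6⁴)/(8·23.0³·7) = 5.1509 N/mm
W = mg = 2.8 × 9.81 = 27.468 N
½kδ² − Wδ − Wh = 0 → δ = (W + √(W² + 2kWh))/k
δ = (27.468 + √(754.49 + 54896.1))/5.1509 = (27.468 + 235.9)/5.1509 = 51.131 mm

51.1 mm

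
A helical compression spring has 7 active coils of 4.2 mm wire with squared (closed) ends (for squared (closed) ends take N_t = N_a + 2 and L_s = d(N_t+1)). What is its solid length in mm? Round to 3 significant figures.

squared (closed) ends: N_t = N_a + 2 = 7 + 2 = 9
L_s = d·(N_t+1) = 4.2 × 10 = 42 mm

42.0 mm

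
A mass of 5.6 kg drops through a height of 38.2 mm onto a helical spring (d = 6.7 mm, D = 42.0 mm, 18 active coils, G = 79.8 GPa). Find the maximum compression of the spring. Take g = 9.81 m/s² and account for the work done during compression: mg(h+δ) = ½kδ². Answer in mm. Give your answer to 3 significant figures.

20.7 mm

k = Gd⁴/(8D³N_a) = (79.8×10³)(6.7⁴)/(8·42.0³·18) = 15.073 N/mm
W = mg = 5.6 × 9.81 = 54.936 N
½kδ² − Wδ − Wh = 0 → δ = (W + √(W² + 2kWh))/k
δ = (54.936 + √(3018 + 63261.9))/15.073 = (54.936 + 257.45)/15.073 = 20.725 mm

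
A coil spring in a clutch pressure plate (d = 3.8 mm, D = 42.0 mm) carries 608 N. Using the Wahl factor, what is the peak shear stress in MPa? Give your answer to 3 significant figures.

Spring index C = D/d = 42.0/3.8 = 11.0526
K_W = (4C−1)/(4C−4) + 0.615/C = 43.211/40.211 + 0.0556 = 1.1303
τ₀ = 8FD/(πd³) = 8·608·42.0/(π·3.8³) = 204288/172.39 = 1185.1 MPa
τ_max = K·τ₀ = 1.1303 × 1185.1 = 1339.4 MPa

1340 MPa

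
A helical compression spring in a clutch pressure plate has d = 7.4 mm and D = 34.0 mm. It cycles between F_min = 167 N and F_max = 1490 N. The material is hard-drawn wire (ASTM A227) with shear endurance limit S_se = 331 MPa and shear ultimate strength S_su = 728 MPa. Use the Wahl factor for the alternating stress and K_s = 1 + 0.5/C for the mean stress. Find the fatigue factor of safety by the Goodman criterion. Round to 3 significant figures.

C = D/d = 34.0/7.4 = 4.5946; K_W = (4C−1)/(4C−4)+0.615/C = 1.3425; K_s = 1+0.5/C = 1.1088
F_a = (F_max−F_min)/2 = 661.5 N; F_m = (F_max+F_min)/2 = 828.5 N
τ_a = K_W·8F_aD/(πd³) = 1.3425 × 141.34 = 189.74 MPa
τ_m = K_s·8F_mD/(πd³) = 1.1088 × 177.02 = 196.28 MPa
Goodman: 1/n_f = τ_a/S_se + τ_m/S_su = 189.74/331 + 196.28/728 = 0.57324 + 0.26962 = 0.84286
n_f = 1/0.84286 = 1.186

1.19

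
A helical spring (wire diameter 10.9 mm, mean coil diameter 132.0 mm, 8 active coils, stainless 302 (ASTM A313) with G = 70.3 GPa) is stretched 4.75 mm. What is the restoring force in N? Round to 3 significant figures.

k = Gd⁴/(8D³N_a) = (70.3×10³)(10.9⁴)/(8·132.0³·8) = 6.7415 N/mm
F = k·δ = 6.7415 × 4.75 = 32.022 N

32.0 N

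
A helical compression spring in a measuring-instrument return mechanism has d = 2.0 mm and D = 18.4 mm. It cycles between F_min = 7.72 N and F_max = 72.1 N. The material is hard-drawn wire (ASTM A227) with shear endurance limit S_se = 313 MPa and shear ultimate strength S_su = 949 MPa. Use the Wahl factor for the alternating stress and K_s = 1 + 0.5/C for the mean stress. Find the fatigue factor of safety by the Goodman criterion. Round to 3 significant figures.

C = D/d = 18.4/2.0 = 9.2000; K_W = (4C−1)/(4C−4)+0.615/C = 1.1583; K_s = 1+0.5/C = 1.0543
F_a = (F_max−F_min)/2 = 32.19 N; F_m = (F_max+F_min)/2 = 39.91 N
τ_a = K_W·8F_aD/(πd³) = 1.1583 × 188.53 = 218.38 MPa
τ_m = K_s·8F_mD/(πd³) = 1.0543 × 233.75 = 246.45 MPa
Goodman: 1/n_f = τ_a/S_se + τ_m/S_su = 218.38/313 + 246.45/949 = 0.69770 + 0.25970 = 0.9574
n_f = 1/0.9574 = 1.044

1.04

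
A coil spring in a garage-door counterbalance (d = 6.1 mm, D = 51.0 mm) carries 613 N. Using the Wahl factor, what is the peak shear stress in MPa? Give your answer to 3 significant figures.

Spring index C = D/d = 51.0/6.1 = 8.3607
K_W = (4C−1)/(4C−4) + 0.615/C = 32.443/29.443 + 0.0736 = 1.1755
τ₀ = 8FD/(πd³) = 8·613·51.0/(π·6.1³) = 250104/713.08 = 350.74 MPa
τ_max = K·τ₀ = 1.1755 × 350.74 = 412.27 MPa

412 MPa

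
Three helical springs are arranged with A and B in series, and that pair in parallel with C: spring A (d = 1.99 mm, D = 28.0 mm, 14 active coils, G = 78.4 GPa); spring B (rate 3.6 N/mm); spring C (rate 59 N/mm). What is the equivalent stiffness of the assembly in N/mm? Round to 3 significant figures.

k_A = Gd⁴/(8D³N_a) = (78.4×10³)(1.99⁴)/(8·28.0³·14) = 0.50008 N/mm
Springs A,B series: k_AB = 1/(1/0.50008+1/3.6) = 0.43908 N/mm; parallel with C: k_eq = 0.43908+59 = 59.439 N/mm

59.4 N/mm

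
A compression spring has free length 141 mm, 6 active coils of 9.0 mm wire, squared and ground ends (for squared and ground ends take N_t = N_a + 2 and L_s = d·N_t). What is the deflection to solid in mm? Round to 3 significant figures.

N_t = 8; L_s = 9.0·8 = 72 mm
δ_solid = L₀ − L_s = 141 − 72 = 69 mm

69.0 mm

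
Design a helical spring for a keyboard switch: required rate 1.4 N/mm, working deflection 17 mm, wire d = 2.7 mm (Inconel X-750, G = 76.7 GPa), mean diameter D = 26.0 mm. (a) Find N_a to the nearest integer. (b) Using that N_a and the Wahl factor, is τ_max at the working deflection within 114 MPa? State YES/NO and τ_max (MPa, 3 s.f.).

(a) 21 coils; (b) YES, τ_max = 90.8 MPa

N_a = Gd⁴/(8D³k) = (76.7×10³)(2.7⁴)/(8·26.0³·1.4) = 20.71 → N_a = 21
Actual rate k = Gd⁴/(8D³·21) = 1.3805 N/mm
Working load F = kδ = 1.3805·17 = 23.468 N
C = 26.0/2.7 = 9.6296; K_W = (4C−1)/(4C−4)+0.615/C = 1.1508
τ_max = K_W·8FD/(πd³) = 1.1508·78.939 = 90.841 MPa
τ_max ≤ 114 MPa → acceptable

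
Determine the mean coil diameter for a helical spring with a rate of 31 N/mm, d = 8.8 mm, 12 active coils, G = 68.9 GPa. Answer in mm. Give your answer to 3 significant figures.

51.8 mm

D = (Gd⁴/(8N_a·k))^(1/3) = (68.9×10³·8.8⁴/(8·12·31))^(1/3)
  = (138841)^(1/3) = 51.7812 mm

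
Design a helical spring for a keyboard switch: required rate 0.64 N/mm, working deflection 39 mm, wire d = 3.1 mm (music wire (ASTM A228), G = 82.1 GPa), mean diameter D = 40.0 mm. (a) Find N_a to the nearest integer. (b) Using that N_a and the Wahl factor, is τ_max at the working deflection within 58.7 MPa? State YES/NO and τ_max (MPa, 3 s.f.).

(a) 23 coils; (b) NO, τ_max = 95.4 MPa

N_a = Gd⁴/(8D³k) = (82.1×10³)(3.1⁴)/(8·40.0³·0.64) = 23.14 → N_a = 23
Actual rate k = Gd⁴/(8D³·23) = 0.64386 N/mm
Working load F = kδ = 0.64386·39 = 25.111 N
C = 40.0/3.1 = 12.9032; K_W = (4C−1)/(4C−4)+0.615/C = 1.1107
τ_max = K_W·8FD/(πd³) = 1.1107·85.856 = 95.358 MPa
τ_max > 58.7 MPa → exceeds allowable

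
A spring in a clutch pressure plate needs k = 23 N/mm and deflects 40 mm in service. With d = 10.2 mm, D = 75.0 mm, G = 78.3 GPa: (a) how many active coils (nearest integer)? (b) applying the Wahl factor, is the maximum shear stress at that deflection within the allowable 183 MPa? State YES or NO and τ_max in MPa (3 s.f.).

(a) 11 coils; (b) NO, τ_max = 197 MPa

N_a = Gd⁴/(8D³k) = (78.3×10³)(10.2⁴)/(8·75.0³·23) = 10.92 → N_a = 11
Actual rate k = Gd⁴/(8D³·11) = 22.829 N/mm
Working load F = kδ = 22.829·40 = 913.18 N
C = 75.0/10.2 = 7.3529; K_W = (4C−1)/(4C−4)+0.615/C = 1.2017
τ_max = K_W·8FD/(πd³) = 1.2017·164.35 = 197.49 MPa
τ_max > 183 MPa → exceeds allowable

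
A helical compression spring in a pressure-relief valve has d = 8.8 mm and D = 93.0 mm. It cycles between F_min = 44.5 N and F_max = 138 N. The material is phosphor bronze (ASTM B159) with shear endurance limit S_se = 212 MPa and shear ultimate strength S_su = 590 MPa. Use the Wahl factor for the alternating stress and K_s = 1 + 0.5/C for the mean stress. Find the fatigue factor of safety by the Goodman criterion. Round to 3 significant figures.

6.97

C = D/d = 93.0/8.8 = 10.5682; K_W = (4C−1)/(4C−4)+0.615/C = 1.1366; K_s = 1+0.5/C = 1.0473
F_a = (F_max−F_min)/2 = 46.75 N; F_m = (F_max+F_min)/2 = 91.25 N
τ_a = K_W·8F_aD/(πd³) = 1.1366 × 16.246 = 18.465 MPa
τ_m = K_s·8F_mD/(πd³) = 1.0473 × 31.711 = 33.211 MPa
Goodman: 1/n_f = τ_a/S_se + τ_m/S_su = 18.465/212 + 33.211/590 = 0.08710 + 0.05629 = 0.14339
n_f = 1/0.14339 = 6.974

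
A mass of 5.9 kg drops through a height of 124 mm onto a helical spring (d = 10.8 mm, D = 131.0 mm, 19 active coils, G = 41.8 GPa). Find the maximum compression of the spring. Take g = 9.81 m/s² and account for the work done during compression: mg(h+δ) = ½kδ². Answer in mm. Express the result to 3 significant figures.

k = Gd⁴/(8D³N_a) = (41.8×10³)(10.8⁴)/(8·131.0³·19) = 1.6642 N/mm
W = mg = 5.9 × 9.81 = 57.879 N
½kδ² − Wδ − Wh = 0 → δ = (W + √(W² + 2kWh))/k
δ = (57.879 + √(3350 + 23888.4))/1.6642 = (57.879 + 165.04)/1.6642 = 133.95 mm

134 mm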